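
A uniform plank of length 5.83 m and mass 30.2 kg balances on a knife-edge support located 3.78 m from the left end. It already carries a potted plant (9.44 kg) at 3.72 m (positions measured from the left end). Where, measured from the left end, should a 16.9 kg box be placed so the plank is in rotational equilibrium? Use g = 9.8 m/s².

Sum moments about the knife-edge support (at 3.78 m from the left end) (the support reaction has zero arm there).
Beam weight: 30.2 × 9.8 = 296 N down at 2.915 m → arm 0.865 m, τ = 296 × 0.865 = 256 N·m counterclockwise.
Potted plant: 9.44 × 9.8 = 92.51 N down at 3.72 m → arm 0.06 m, τ = 92.51 × 0.06 = 5.551 N·m counterclockwise.
Net moment of existing loads = 261.6 N·m counterclockwise.
The box weighs 16.9 × 9.8 = 165.6 N and must supply an equal clockwise moment, so its lever arm about the knife-edge support is 261.6 / 165.6 = 1.58 m.
That puts it at 3.78 + 1.58 = 5.36 m from the left end.

x ≈ 5.36 m from the left end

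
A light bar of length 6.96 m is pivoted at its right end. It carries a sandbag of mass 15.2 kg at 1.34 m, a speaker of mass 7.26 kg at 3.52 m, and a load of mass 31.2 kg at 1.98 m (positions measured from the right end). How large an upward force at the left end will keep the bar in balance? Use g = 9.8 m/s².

F ≈ 152 N

Taking torques about the right end:
Sandbag: 15.2 × 9.8 = 149 N down at 1.34 m → arm 1.34 m, τ = 149 × 1.34 = 199.7 N·m counterclockwise.
Speaker: 7.26 × 9.8 = 71.15 N down at 3.52 m → arm 3.52 m, τ = 71.15 × 3.52 = 250.4 N·m counterclockwise.
Load: 31.2 × 9.8 = 305.8 N down at 1.98 m → arm 1.98 m, τ = 305.8 × 1.98 = 605.5 N·m counterclockwise.
Net moment of the loads = 1056 N·m counterclockwise.
The upward force F acts at the left end, arm 6.96 m, giving F × 6.96 clockwise.
Στ = 0 ⇒ F × 6.96 = 1056 ⇒ F = 1056 / 6.96 = 152 N.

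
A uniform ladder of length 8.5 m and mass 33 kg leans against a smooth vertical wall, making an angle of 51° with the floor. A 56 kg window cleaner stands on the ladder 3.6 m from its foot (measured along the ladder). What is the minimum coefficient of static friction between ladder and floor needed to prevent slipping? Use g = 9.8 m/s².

μ_min ≈ 0.366

Sum moments about the foot of the ladder (the floor normal and friction both act there and drop out).
Ladder weight 33×9.8 = 323.4 N acts at 4.25 m along the ladder; its horizontal arm is 4.25·cos51° = 2.675 m → τ = 865.1 N·m clockwise.
Window cleaner: 56×9.8 = 548.8 N at 3.6 m → arm 2.266 m → τ = 1244 N·m clockwise.
Wall normal N acts horizontally at the top; its moment arm is the height L sinθ = 8.5·sin51° = 6.606 m, counterclockwise.
Balancing moments: N × 6.606 = 2109, giving N = 319.3 N.
ΣFx = 0 ⇒ f = N_wall = 319.3 N. ΣFy = 0 ⇒ N_floor = 872.2 N.
μ_min = f / N_floor = 319.3 / 872.2 = 0.366.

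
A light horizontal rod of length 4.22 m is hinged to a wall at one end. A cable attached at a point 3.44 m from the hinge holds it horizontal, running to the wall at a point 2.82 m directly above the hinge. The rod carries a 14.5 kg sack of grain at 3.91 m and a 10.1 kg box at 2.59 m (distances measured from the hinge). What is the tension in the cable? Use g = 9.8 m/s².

T ≈ 372 N

Take moments about the hinge.
Sack of grain: 14.5 × 9.8 = 142.1 N down at 3.91 m → arm 3.91 m, τ = 142.1 × 3.91 = 555.6 N·m clockwise.
Box: 10.1 × 9.8 = 98.98 N down at 2.59 m → arm 2.59 m, τ = 98.98 × 2.59 = 256.4 N·m clockwise.
Total clockwise load moment = 812 N·m.
The cable tension T acts at 3.44 m; only its component perpendicular to the rod, T sinθ, produces torque. sinθ = h/√(h²+d²) = 2.82/√(2.82²+3.44²) = 0.634.
Στ = 0 ⇒ T × 3.44 × 0.634 = 812 ⇒ T = 812 / 2.181 = 372 N.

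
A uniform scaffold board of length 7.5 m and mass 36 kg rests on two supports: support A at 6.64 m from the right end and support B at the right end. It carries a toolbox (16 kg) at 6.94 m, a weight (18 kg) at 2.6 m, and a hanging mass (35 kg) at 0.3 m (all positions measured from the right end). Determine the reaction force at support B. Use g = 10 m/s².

Take moments about support A.
Beam weight: 36 × 10 = 360 N down at 3.75 m → arm 2.89 m, τ = 360 × 2.89 = 1040 N·m clockwise.
Toolbox: 16 × 10 = 160 N down at 6.94 m → arm 0.3 m, τ = 160 × 0.3 = 48 N·m counterclockwise.
Weight: 18 × 10 = 180 N down at 2.6 m → arm 4.04 m, τ = 180 × 4.04 = 727.2 N·m clockwise.
Hanging mass: 35 × 10 = 350 N down at 0.3 m → arm 6.34 m, τ = 350 × 6.34 = 2219 N·m clockwise.
Net load moment about support A = 3938 N·m clockwise.
Reaction R at support B is upward at 0 m, arm 6.64 m → moment R × 6.64 counterclockwise.
Balancing moments: R × 6.64 = 3938, giving R = 593 N.

R_B ≈ 593 N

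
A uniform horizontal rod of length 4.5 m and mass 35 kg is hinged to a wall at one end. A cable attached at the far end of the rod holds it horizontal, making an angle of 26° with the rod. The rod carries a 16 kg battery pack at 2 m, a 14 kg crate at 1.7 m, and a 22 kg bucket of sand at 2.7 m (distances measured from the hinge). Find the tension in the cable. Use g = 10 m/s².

T ≈ 983 N

Taking torques about the hinge:
Beam weight: 35 × 10 = 350 N down at 2.25 m → arm 2.25 m, τ = 350 × 2.25 = 787.5 N·m clockwise.
Battery pack: 16 × 10 = 160 N down at 2 m → arm 2 m, τ = 160 × 2 = 320 N·m clockwise.
Crate: 14 × 10 = 140 N down at 1.7 m → arm 1.7 m, τ = 140 × 1.7 = 238 N·m clockwise.
Bucket of sand: 22 × 10 = 220 N down at 2.7 m → arm 2.7 m, τ = 220 × 2.7 = 594 N·m clockwise.
Total clockwise load moment = 1940 N·m.
The cable tension T acts at 4.5 m; only its component perpendicular to the rod, T sinθ, produces torque. sin 26° = 0.4384.
Balancing moments: T × 4.5 × 0.4384 = 1940, giving T = 1940 / 1.973 = 983 N.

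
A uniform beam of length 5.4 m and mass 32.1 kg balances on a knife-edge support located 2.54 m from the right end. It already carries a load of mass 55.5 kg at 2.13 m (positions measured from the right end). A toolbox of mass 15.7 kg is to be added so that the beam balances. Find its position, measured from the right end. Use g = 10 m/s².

Sum moments about the knife-edge support (at 2.54 m from the right end) (the support reaction has zero arm there).
Beam weight: 32.1 × 10 = 321 N down at 2.7 m → arm 0.16 m, τ = 321 × 0.16 = 51.36 N·m counterclockwise.
Load: 55.5 × 10 = 555 N down at 2.13 m → arm 0.41 m, τ = 555 × 0.41 = 227.5 N·m clockwise.
Net moment of existing loads = 176.1 N·m clockwise.
The toolbox weighs 15.7 × 10 = 157 N and must supply an equal counterclockwise moment, so its lever arm about the knife-edge support is 176.1 / 157 = 1.12 m.
That puts it at 2.54 + 1.12 = 3.66 m from the right end.

x ≈ 3.66 m from the right end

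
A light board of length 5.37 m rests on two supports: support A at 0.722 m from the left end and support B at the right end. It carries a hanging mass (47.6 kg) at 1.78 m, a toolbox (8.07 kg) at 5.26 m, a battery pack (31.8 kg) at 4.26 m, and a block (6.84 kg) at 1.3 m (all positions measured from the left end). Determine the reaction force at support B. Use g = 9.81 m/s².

R_B ≈ 429 N

Sum moments about support A (its reaction then has zero moment arm).
Hanging mass: 47.6 × 9.81 = 467 N down at 1.78 m → arm 1.058 m, τ = 467 × 1.058 = 494.1 N·m clockwise.
Toolbox: 8.07 × 9.81 = 79.17 N down at 5.26 m → arm 4.538 m, τ = 79.17 × 4.538 = 359.3 N·m clockwise.
Battery pack: 31.8 × 9.81 = 312 N down at 4.26 m → arm 3.538 m, τ = 312 × 3.538 = 1104 N·m clockwise.
Block: 6.84 × 9.81 = 67.1 N down at 1.3 m → arm 0.578 m, τ = 67.1 × 0.578 = 38.78 N·m clockwise.
Net load moment about support A = 1996 N·m clockwise.
Reaction R at support B is upward at 5.37 m, arm 4.648 m → moment R × 4.648 counterclockwise.
Στ = 0 ⇒ R × 4.648 = 1996 ⇒ R = 429 N.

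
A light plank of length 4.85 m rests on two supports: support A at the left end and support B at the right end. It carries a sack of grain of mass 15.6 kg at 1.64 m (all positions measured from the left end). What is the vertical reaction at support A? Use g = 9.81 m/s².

Choose support B as the axis so its reaction then has zero moment arm.
Sack of grain: 15.6 × 9.81 = 153 N down at 1.64 m → arm 3.21 m, τ = 153 × 3.21 = 491.1 N·m counterclockwise.
Net load moment about support B = 491.1 N·m counterclockwise.
Reaction R at support A is upward at 0 m, arm 4.85 m → moment R × 4.85 clockwise.
Balancing moments: R × 4.85 = 491.1, giving R = 101 N.

R_A ≈ 101 N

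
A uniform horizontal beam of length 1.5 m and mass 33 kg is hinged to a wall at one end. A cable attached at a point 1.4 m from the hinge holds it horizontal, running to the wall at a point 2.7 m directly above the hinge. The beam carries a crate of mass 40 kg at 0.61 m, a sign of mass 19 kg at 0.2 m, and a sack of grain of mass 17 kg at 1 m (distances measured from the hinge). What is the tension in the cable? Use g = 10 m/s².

Take moments about the hinge.
Beam weight: 33 × 10 = 330 N down at 0.75 m → arm 0.75 m, τ = 330 × 0.75 = 247.5 N·m clockwise.
Crate: 40 × 10 = 400 N down at 0.61 m → arm 0.61 m, τ = 400 × 0.61 = 244 N·m clockwise.
Sign: 19 × 10 = 190 N down at 0.2 m → arm 0.2 m, τ = 190 × 0.2 = 38 N·m clockwise.
Sack of grain: 17 × 10 = 170 N down at 1 m → arm 1 m, τ = 170 × 1 = 170 N·m clockwise.
Total clockwise load moment = 699.5 N·m.
The cable tension T acts at 1.4 m; only its component perpendicular to the beam, T sinθ, produces torque. sinθ = h/√(h²+d²) = 2.7/√(2.7²+1.4²) = 0.8878.
Setting net torque to zero: T × 1.4 × 0.8878 = 699.5 → T = 699.5 / 1.243 = 563 N.

T ≈ 563 N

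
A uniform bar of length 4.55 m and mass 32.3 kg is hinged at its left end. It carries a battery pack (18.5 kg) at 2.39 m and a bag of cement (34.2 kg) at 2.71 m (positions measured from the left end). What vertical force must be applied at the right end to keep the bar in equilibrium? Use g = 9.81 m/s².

F ≈ 454 N

Taking torques about the left end:
Beam weight: 32.3 × 9.81 = 316.9 N down at 2.275 m → arm 2.275 m, τ = 316.9 × 2.275 = 720.9 N·m clockwise.
Battery pack: 18.5 × 9.81 = 181.5 N down at 2.39 m → arm 2.39 m, τ = 181.5 × 2.39 = 433.8 N·m clockwise.
Bag of cement: 34.2 × 9.81 = 335.5 N down at 2.71 m → arm 2.71 m, τ = 335.5 × 2.71 = 909.2 N·m clockwise.
Net moment of the loads = 2064 N·m clockwise.
The upward force F acts at the right end, arm 4.55 m, giving F × 4.55 counterclockwise.
Στ = 0 ⇒ F × 4.55 = 2064 ⇒ F = 2064 / 4.55 = 454 N.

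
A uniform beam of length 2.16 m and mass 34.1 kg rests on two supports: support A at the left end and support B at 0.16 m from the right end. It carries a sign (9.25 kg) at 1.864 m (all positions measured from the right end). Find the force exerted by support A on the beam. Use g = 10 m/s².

Choose support B as the axis so its reaction then has zero moment arm.
Beam weight: 34.1 × 10 = 341 N down at 1.08 m → arm 0.92 m, τ = 341 × 0.92 = 313.7 N·m counterclockwise.
Sign: 9.25 × 10 = 92.5 N down at 1.864 m → arm 1.704 m, τ = 92.5 × 1.704 = 157.6 N·m counterclockwise.
Net load moment about support B = 471.3 N·m counterclockwise.
Reaction R at support A is upward at 2.16 m, arm 2 m → moment R × 2 clockwise.
Setting net torque to zero: R × 2 = 471.3 → R = 236 N.

R_A ≈ 236 N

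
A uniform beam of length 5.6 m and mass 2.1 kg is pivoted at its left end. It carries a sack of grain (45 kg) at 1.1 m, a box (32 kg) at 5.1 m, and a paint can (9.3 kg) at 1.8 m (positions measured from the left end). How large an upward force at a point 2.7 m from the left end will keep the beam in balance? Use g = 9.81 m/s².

F ≈ 855 N

About the left end:
Beam weight: 2.1 × 9.81 = 20.6 N down at 2.8 m → arm 2.8 m, τ = 20.6 × 2.8 = 57.68 N·m clockwise.
Sack of grain: 45 × 9.81 = 441.5 N down at 1.1 m → arm 1.1 m, τ = 441.5 × 1.1 = 485.7 N·m clockwise.
Box: 32 × 9.81 = 313.9 N down at 5.1 m → arm 5.1 m, τ = 313.9 × 5.1 = 1601 N·m clockwise.
Paint can: 9.3 × 9.81 = 91.23 N down at 1.8 m → arm 1.8 m, τ = 91.23 × 1.8 = 164.2 N·m clockwise.
Net moment of the loads = 2309 N·m clockwise.
The upward force F acts at a point 2.7 m from the left end, arm 2.7 m, giving F × 2.7 counterclockwise.
For rotational equilibrium, F × 2.7 = 2309, so F = 2309 / 2.7 = 855 N.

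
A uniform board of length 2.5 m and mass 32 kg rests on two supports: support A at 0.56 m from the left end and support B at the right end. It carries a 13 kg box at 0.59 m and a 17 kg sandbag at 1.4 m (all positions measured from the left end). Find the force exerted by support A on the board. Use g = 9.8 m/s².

About support B:
Beam weight: 32 × 9.8 = 313.6 N down at 1.25 m → arm 1.25 m, τ = 313.6 × 1.25 = 392 N·m counterclockwise.
Box: 13 × 9.8 = 127.4 N down at 0.59 m → arm 1.91 m, τ = 127.4 × 1.91 = 243.3 N·m counterclockwise.
Sandbag: 17 × 9.8 = 166.6 N down at 1.4 m → arm 1.1 m, τ = 166.6 × 1.1 = 183.3 N·m counterclockwise.
Net load moment about support B = 818.6 N·m counterclockwise.
Reaction R at support A is upward at 0.56 m, arm 1.94 m → moment R × 1.94 clockwise.
For rotational equilibrium, R × 1.94 = 818.6, so R = 422 N.

R_A ≈ 422 N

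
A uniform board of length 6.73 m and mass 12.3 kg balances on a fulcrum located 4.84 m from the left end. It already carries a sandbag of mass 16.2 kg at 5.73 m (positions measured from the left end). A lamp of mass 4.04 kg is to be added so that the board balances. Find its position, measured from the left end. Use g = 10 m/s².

x ≈ 5.76 m from the left end

About the fulcrum (at 4.84 m from the left end):
Beam weight: 12.3 × 10 = 123 N down at 3.365 m → arm 1.475 m, τ = 123 × 1.475 = 181.4 N·m counterclockwise.
Sandbag: 16.2 × 10 = 162 N down at 5.73 m → arm 0.89 m, τ = 162 × 0.89 = 144.2 N·m clockwise.
Net moment of existing loads = 37.2 N·m counterclockwise.
The lamp weighs 4.04 × 10 = 40.4 N and must supply an equal clockwise moment, so its lever arm about the fulcrum is 37.2 / 40.4 = 0.921 m.
That puts it at 4.84 + 0.921 = 5.76 m from the left end.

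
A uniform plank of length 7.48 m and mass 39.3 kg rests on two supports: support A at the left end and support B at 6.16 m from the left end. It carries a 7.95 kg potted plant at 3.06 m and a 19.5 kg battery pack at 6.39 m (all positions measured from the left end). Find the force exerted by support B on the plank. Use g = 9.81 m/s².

Choose support A as the axis so its reaction then has zero moment arm.
Beam weight: 39.3 × 9.81 = 385.5 N down at 3.74 m → arm 3.74 m, τ = 385.5 × 3.74 = 1442 N·m clockwise.
Potted plant: 7.95 × 9.81 = 77.99 N down at 3.06 m → arm 3.06 m, τ = 77.99 × 3.06 = 238.6 N·m clockwise.
Battery pack: 19.5 × 9.81 = 191.3 N down at 6.39 m → arm 6.39 m, τ = 191.3 × 6.39 = 1222 N·m clockwise.
Net load moment about support A = 2903 N·m clockwise.
Reaction R at support B is upward at 6.16 m, arm 6.16 m → moment R × 6.16 counterclockwise.
For rotational equilibrium, R × 6.16 = 2903, so R = 471 N.

R_B ≈ 471 N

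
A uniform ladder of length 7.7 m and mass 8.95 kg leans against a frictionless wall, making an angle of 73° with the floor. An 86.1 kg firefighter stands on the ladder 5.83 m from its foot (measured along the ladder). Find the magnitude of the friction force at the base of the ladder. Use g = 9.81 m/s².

f ≈ 209 N

About the foot of the ladder:
Ladder weight 8.95×9.81 = 87.8 N acts at 3.85 m along the ladder; its horizontal arm is 3.85·cos73° = 1.126 m → τ = 98.86 N·m clockwise.
Firefighter: 86.1×9.81 = 844.6 N at 5.83 m → arm 1.705 m → τ = 1440 N·m clockwise.
Wall normal N acts horizontally at the top; its moment arm is the height L sinθ = 7.7·sin73° = 7.364 m, counterclockwise.
Setting net torque to zero: N × 7.364 = 1539 → N = 209 N.
ΣFx = 0: friction at the foot balances the wall's push, so f = N_wall = 209 N.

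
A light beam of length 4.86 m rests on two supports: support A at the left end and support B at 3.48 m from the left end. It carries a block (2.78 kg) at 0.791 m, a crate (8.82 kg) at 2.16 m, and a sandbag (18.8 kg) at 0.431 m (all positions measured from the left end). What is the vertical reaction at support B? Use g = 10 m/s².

R_B ≈ 84.3 N

Choose support A as the axis so its reaction then has zero moment arm.
Block: 2.78 × 10 = 27.8 N down at 0.791 m → arm 0.791 m, τ = 27.8 × 0.791 = 21.99 N·m clockwise.
Crate: 8.82 × 10 = 88.2 N down at 2.16 m → arm 2.16 m, τ = 88.2 × 2.16 = 190.5 N·m clockwise.
Sandbag: 18.8 × 10 = 188 N down at 0.431 m → arm 0.431 m, τ = 188 × 0.431 = 81.03 N·m clockwise.
Net load moment about support A = 293.5 N·m clockwise.
Reaction R at support B is upward at 3.48 m, arm 3.48 m → moment R × 3.48 counterclockwise.
Balancing moments: R × 3.48 = 293.5, giving R = 84.3 N.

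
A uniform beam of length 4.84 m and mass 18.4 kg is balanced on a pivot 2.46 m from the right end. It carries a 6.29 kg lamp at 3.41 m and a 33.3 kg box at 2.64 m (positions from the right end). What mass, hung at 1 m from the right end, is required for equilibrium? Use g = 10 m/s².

m ≈ 7.69 kg

Take moments about the pivot (at 2.46 m from the right end).
Beam weight: 18.4 × 10 = 184 N down at 2.42 m → arm 0.04 m, τ = 184 × 0.04 = 7.36 N·m clockwise.
Lamp: 6.29 × 10 = 62.9 N down at 3.41 m → arm 0.95 m, τ = 62.9 × 0.95 = 59.75 N·m counterclockwise.
Box: 33.3 × 10 = 333 N down at 2.64 m → arm 0.18 m, τ = 333 × 0.18 = 59.94 N·m counterclockwise.
Net moment of known loads = 112.3 N·m counterclockwise.
An unknown mass m at 1 m has arm 1.46 m; its moment is m·g·1.46 clockwise.
Setting net torque to zero: m × 10 × 1.46 = 112.3 → m = 112.3 / (10 × 1.46) = 7.69 kg.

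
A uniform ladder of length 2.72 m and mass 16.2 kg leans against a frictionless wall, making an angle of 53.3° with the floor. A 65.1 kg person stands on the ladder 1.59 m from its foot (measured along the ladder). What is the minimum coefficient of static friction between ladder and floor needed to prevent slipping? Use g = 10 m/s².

μ_min ≈ 0.423

Sum moments about the foot of the ladder (the floor normal and friction both act there and drop out).
Ladder weight 16.2×10 = 162 N acts at 1.36 m along the ladder; its horizontal arm is 1.36·cos53.3° = 0.8128 m → τ = 131.7 N·m clockwise.
Person: 65.1×10 = 651 N at 1.59 m → arm 0.9502 m → τ = 618.6 N·m clockwise.
Wall normal N acts horizontally at the top; its moment arm is the height L sinθ = 2.72·sin53.3° = 2.181 m, counterclockwise.
For rotational equilibrium, N × 2.181 = 750.3, so N = 344 N.
ΣFx = 0 ⇒ f = N_wall = 344 N. ΣFy = 0 ⇒ N_floor = 813 N.
μ_min = f / N_floor = 344 / 813 = 0.423.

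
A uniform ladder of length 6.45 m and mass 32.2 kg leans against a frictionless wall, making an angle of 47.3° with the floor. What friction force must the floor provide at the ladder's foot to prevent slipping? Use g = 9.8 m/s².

Choose the foot of the ladder as the axis so the floor normal and friction both act there and drop out.
Ladder weight 32.2×9.8 = 315.6 N acts at 3.225 m along the ladder; its horizontal arm is 3.225·cos47.3° = 2.187 m → τ = 690.2 N·m clockwise.
Wall normal N acts horizontally at the top; its moment arm is the height L sinθ = 6.45·sin47.3° = 4.74 m, counterclockwise.
For rotational equilibrium, N × 4.74 = 690.2, so N = 146 N.
ΣFx = 0: friction at the foot balances the wall's push, so f = N_wall = 146 N.

f ≈ 146 N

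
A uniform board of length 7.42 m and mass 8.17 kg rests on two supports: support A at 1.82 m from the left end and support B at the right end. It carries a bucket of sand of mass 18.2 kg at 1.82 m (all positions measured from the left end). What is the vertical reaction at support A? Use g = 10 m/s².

Sum moments about support B (its reaction then has zero moment arm).
Beam weight: 8.17 × 10 = 81.7 N down at 3.71 m → arm 3.71 m, τ = 81.7 × 3.71 = 303.1 N·m counterclockwise.
Bucket of sand: 18.2 × 10 = 182 N down at 1.82 m → arm 5.6 m, τ = 182 × 5.6 = 1019 N·m counterclockwise.
Net load moment about support B = 1322 N·m counterclockwise.
Reaction R at support A is upward at 1.82 m, arm 5.6 m → moment R × 5.6 clockwise.
Setting net torque to zero: R × 5.6 = 1322 → R = 236 N.

R_A ≈ 236 N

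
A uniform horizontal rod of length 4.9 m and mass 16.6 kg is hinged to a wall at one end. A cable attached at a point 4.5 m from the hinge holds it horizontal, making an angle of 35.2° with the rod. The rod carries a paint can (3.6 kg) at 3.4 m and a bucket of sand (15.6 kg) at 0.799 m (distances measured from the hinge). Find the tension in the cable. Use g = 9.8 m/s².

T ≈ 247 N

Sum moments about the hinge (the unknown hinge reaction has zero arm there).
Beam weight: 16.6 × 9.8 = 162.7 N down at 2.45 m → arm 2.45 m, τ = 162.7 × 2.45 = 398.6 N·m clockwise.
Paint can: 3.6 × 9.8 = 35.28 N down at 3.4 m → arm 3.4 m, τ = 35.28 × 3.4 = 120 N·m clockwise.
Bucket of sand: 15.6 × 9.8 = 152.9 N down at 0.799 m → arm 0.799 m, τ = 152.9 × 0.799 = 122.2 N·m clockwise.
Total clockwise load moment = 640.8 N·m.
The cable tension T acts at 4.5 m; only its component perpendicular to the rod, T sinθ, produces torque. sin 35.2° = 0.5764.
For rotational equilibrium, T × 4.5 × 0.5764 = 640.8, so T = 640.8 / 2.594 = 247 N.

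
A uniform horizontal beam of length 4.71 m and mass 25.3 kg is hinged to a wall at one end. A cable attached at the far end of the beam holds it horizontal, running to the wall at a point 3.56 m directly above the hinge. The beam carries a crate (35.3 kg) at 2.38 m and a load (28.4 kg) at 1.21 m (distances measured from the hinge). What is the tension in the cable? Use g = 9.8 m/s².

Taking torques about the hinge:
Beam weight: 25.3 × 9.8 = 247.9 N down at 2.355 m → arm 2.355 m, τ = 247.9 × 2.355 = 583.8 N·m clockwise.
Crate: 35.3 × 9.8 = 345.9 N down at 2.38 m → arm 2.38 m, τ = 345.9 × 2.38 = 823.2 N·m clockwise.
Load: 28.4 × 9.8 = 278.3 N down at 1.21 m → arm 1.21 m, τ = 278.3 × 1.21 = 336.7 N·m clockwise.
Total clockwise load moment = 1744 N·m.
The cable tension T acts at 4.71 m; only its component perpendicular to the beam, T sinθ, produces torque. sinθ = h/√(h²+d²) = 3.56/√(3.56²+4.71²) = 0.603.
Setting net torque to zero: T × 4.71 × 0.603 = 1744 → T = 1744 / 2.84 = 614 N.

T ≈ 614 N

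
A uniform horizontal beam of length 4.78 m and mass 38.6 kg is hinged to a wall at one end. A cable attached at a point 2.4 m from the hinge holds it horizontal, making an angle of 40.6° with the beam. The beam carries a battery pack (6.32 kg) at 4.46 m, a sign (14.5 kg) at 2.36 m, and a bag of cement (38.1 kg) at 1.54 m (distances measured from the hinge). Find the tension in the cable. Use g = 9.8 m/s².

Taking torques about the hinge:
Beam weight: 38.6 × 9.8 = 378.3 N down at 2.39 m → arm 2.39 m, τ = 378.3 × 2.39 = 904.1 N·m clockwise.
Battery pack: 6.32 × 9.8 = 61.94 N down at 4.46 m → arm 4.46 m, τ = 61.94 × 4.46 = 276.3 N·m clockwise.
Sign: 14.5 × 9.8 = 142.1 N down at 2.36 m → arm 2.36 m, τ = 142.1 × 2.36 = 335.4 N·m clockwise.
Bag of cement: 38.1 × 9.8 = 373.4 N down at 1.54 m → arm 1.54 m, τ = 373.4 × 1.54 = 575 N·m clockwise.
Total clockwise load moment = 2091 N·m.
The cable tension T acts at 2.4 m; only its component perpendicular to the beam, T sinθ, produces torque. sin 40.6° = 0.6508.
For rotational equilibrium, T × 2.4 × 0.6508 = 2091, so T = 2091 / 1.562 = 1340 N.

T ≈ 1340 N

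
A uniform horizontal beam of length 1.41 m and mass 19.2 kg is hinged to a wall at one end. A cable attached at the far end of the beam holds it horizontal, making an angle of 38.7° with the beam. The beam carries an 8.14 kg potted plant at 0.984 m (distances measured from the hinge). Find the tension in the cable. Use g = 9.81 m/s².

Sum moments about the hinge (the unknown hinge reaction has zero arm there).
Beam weight: 19.2 × 9.81 = 188.4 N down at 0.705 m → arm 0.705 m, τ = 188.4 × 0.705 = 132.8 N·m clockwise.
Potted plant: 8.14 × 9.81 = 79.85 N down at 0.984 m → arm 0.984 m, τ = 79.85 × 0.984 = 78.57 N·m clockwise.
Total clockwise load moment = 211.4 N·m.
The cable tension T acts at 1.41 m; only its component perpendicular to the beam, T sinθ, produces torque. sin 38.7° = 0.6252.
Balancing moments: T × 1.41 × 0.6252 = 211.4, giving T = 211.4 / 0.8815 = 240 N.

T ≈ 240 N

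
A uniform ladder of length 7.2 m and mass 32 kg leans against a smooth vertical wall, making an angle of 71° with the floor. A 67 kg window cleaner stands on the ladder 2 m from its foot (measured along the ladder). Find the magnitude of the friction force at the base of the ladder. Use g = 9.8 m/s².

Choose the foot of the ladder as the axis so the floor normal and friction both act there and drop out.
Ladder weight 32×9.8 = 313.6 N acts at 3.6 m along the ladder; its horizontal arm is 3.6·cos71° = 1.172 m → τ = 367.5 N·m clockwise.
Window cleaner: 67×9.8 = 656.6 N at 2 m → arm 0.6511 m → τ = 427.5 N·m clockwise.
Wall normal N acts horizontally at the top; its moment arm is the height L sinθ = 7.2·sin71° = 6.808 m, counterclockwise.
For rotational equilibrium, N × 6.808 = 795, so N = 117 N.
ΣFx = 0: friction at the foot balances the wall's push, so f = N_wall = 117 N.

f ≈ 117 N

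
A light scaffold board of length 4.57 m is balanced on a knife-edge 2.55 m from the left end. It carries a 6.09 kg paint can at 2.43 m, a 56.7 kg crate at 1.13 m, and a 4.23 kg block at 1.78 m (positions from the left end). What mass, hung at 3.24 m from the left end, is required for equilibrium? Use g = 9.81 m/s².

Taking torques about the knife-edge (at 2.55 m from the left end):
Paint can: 6.09 × 9.81 = 59.74 N down at 2.43 m → arm 0.12 m, τ = 59.74 × 0.12 = 7.169 N·m counterclockwise.
Crate: 56.7 × 9.81 = 556.2 N down at 1.13 m → arm 1.42 m, τ = 556.2 × 1.42 = 789.8 N·m counterclockwise.
Block: 4.23 × 9.81 = 41.5 N down at 1.78 m → arm 0.77 m, τ = 41.5 × 0.77 = 31.96 N·m counterclockwise.
Net moment of known loads = 828.9 N·m counterclockwise.
An unknown mass m at 3.24 m has arm 0.69 m; its moment is m·g·0.69 clockwise.
For rotational equilibrium, m × 9.81 × 0.69 = 828.9, so m = 828.9 / (9.81 × 0.69) = 122 kg.

m ≈ 122 kg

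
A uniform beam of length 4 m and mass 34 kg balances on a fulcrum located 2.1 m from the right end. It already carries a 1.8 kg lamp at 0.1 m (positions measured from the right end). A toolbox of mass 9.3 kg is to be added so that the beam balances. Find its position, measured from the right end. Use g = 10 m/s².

Taking torques about the fulcrum (at 2.1 m from the right end):
Beam weight: 34 × 10 = 340 N down at 2 m → arm 0.1 m, τ = 340 × 0.1 = 34 N·m clockwise.
Lamp: 1.8 × 10 = 18 N down at 0.1 m → arm 2 m, τ = 18 × 2 = 36 N·m clockwise.
Net moment of existing loads = 70 N·m clockwise.
The toolbox weighs 9.3 × 10 = 93 N and must supply an equal counterclockwise moment, so its lever arm about the fulcrum is 70 / 93 = 0.753 m.
That puts it at 2.1 + 0.753 = 2.85 m from the right end.

x ≈ 2.85 m from the right end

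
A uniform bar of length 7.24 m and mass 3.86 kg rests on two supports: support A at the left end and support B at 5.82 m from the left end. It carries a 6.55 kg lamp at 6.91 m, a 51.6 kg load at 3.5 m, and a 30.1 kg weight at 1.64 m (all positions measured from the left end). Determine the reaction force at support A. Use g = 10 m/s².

Choose support B as the axis so its reaction then has zero moment arm.
Beam weight: 3.86 × 10 = 38.6 N down at 3.62 m → arm 2.2 m, τ = 38.6 × 2.2 = 84.92 N·m counterclockwise.
Lamp: 6.55 × 10 = 65.5 N down at 6.91 m → arm 1.09 m, τ = 65.5 × 1.09 = 71.4 N·m clockwise.
Load: 51.6 × 10 = 516 N down at 3.5 m → arm 2.32 m, τ = 516 × 2.32 = 1197 N·m counterclockwise.
Weight: 30.1 × 10 = 301 N down at 1.64 m → arm 4.18 m, τ = 301 × 4.18 = 1258 N·m counterclockwise.
Net load moment about support B = 2469 N·m counterclockwise.
Reaction R at support A is upward at 0 m, arm 5.82 m → moment R × 5.82 clockwise.
Setting net torque to zero: R × 5.82 = 2469 → R = 424 N.

R_A ≈ 424 N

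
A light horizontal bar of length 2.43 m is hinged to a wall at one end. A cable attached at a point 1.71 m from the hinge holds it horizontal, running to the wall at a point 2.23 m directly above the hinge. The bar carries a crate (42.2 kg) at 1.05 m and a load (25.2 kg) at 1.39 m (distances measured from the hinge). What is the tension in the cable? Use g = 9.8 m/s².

Take moments about the hinge.
Crate: 42.2 × 9.8 = 413.6 N down at 1.05 m → arm 1.05 m, τ = 413.6 × 1.05 = 434.3 N·m clockwise.
Load: 25.2 × 9.8 = 247 N down at 1.39 m → arm 1.39 m, τ = 247 × 1.39 = 343.3 N·m clockwise.
Total clockwise load moment = 777.6 N·m.
The cable tension T acts at 1.71 m; only its component perpendicular to the bar, T sinθ, produces torque. sinθ = h/√(h²+d²) = 2.23/√(2.23²+1.71²) = 0.7935.
Setting net torque to zero: T × 1.71 × 0.7935 = 777.6 → T = 777.6 / 1.357 = 573 N.

T ≈ 573 N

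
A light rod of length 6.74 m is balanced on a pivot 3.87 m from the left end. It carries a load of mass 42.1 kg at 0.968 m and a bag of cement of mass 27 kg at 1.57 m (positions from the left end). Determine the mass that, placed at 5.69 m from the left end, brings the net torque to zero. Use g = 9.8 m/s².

Take moments about the pivot (at 3.87 m from the left end).
Load: 42.1 × 9.8 = 412.6 N down at 0.968 m → arm 2.902 m, τ = 412.6 × 2.902 = 1197 N·m counterclockwise.
Bag of cement: 27 × 9.8 = 264.6 N down at 1.57 m → arm 2.3 m, τ = 264.6 × 2.3 = 608.6 N·m counterclockwise.
Net moment of known loads = 1806 N·m counterclockwise.
An unknown mass m at 5.69 m has arm 1.82 m; its moment is m·g·1.82 clockwise.
Balancing moments: m × 9.8 × 1.82 = 1806, giving m = 1806 / (9.8 × 1.82) = 101 kg.

m ≈ 101 kg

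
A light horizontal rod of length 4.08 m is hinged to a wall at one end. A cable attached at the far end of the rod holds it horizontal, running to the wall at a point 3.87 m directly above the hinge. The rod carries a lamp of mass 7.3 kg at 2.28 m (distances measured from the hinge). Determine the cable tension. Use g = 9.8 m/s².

Sum moments about the hinge (the unknown hinge reaction has zero arm there).
Lamp: 7.3 × 9.8 = 71.54 N down at 2.28 m → arm 2.28 m, τ = 71.54 × 2.28 = 163.1 N·m clockwise.
Total clockwise load moment = 163.1 N·m.
The cable tension T acts at 4.08 m; only its component perpendicular to the rod, T sinθ, produces torque. sinθ = h/√(h²+d²) = 3.87/√(3.87²+4.08²) = 0.6882.
For rotational equilibrium, T × 4.08 × 0.6882 = 163.1, so T = 163.1 / 2.808 = 58.1 N.

T ≈ 58.1 N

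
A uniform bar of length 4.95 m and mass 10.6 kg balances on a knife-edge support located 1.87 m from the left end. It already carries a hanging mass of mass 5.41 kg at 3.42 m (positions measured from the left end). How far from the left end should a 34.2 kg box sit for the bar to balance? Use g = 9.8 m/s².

x ≈ 1.44 m from the left end

Sum moments about the knife-edge support (at 1.87 m from the left end) (the support reaction has zero arm there).
Beam weight: 10.6 × 9.8 = 103.9 N down at 2.475 m → arm 0.605 m, τ = 103.9 × 0.605 = 62.86 N·m clockwise.
Hanging mass: 5.41 × 9.8 = 53.02 N down at 3.42 m → arm 1.55 m, τ = 53.02 × 1.55 = 82.18 N·m clockwise.
Net moment of existing loads = 145 N·m clockwise.
The box weighs 34.2 × 9.8 = 335.2 N and must supply an equal counterclockwise moment, so its lever arm about the knife-edge support is 145 / 335.2 = 0.433 m.
That puts it at 1.87 − 0.433 = 1.44 m from the left end.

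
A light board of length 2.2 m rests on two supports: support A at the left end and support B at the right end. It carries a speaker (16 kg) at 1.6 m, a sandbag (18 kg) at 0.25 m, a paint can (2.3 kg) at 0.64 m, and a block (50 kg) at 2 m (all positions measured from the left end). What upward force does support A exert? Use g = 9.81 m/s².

R_A ≈ 260 N

Take moments about support B.
Speaker: 16 × 9.81 = 157 N down at 1.6 m → arm 0.6 m, τ = 157 × 0.6 = 94.2 N·m counterclockwise.
Sandbag: 18 × 9.81 = 176.6 N down at 0.25 m → arm 1.95 m, τ = 176.6 × 1.95 = 344.4 N·m counterclockwise.
Paint can: 2.3 × 9.81 = 22.56 N down at 0.64 m → arm 1.56 m, τ = 22.56 × 1.56 = 35.19 N·m counterclockwise.
Block: 50 × 9.81 = 490.5 N down at 2 m → arm 0.2 m, τ = 490.5 × 0.2 = 98.1 N·m counterclockwise.
Net load moment about support B = 571.9 N·m counterclockwise.
Reaction R at support A is upward at 0 m, arm 2.2 m → moment R × 2.2 clockwise.
Στ = 0 ⇒ R × 2.2 = 571.9 ⇒ R = 260 N.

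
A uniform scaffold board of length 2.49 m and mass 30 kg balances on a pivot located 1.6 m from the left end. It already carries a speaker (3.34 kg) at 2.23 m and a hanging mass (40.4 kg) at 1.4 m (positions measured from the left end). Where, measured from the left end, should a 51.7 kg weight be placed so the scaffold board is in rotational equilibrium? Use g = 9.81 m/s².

x ≈ 1.92 m from the left end

About the pivot (at 1.6 m from the left end):
Beam weight: 30 × 9.81 = 294.3 N down at 1.245 m → arm 0.355 m, τ = 294.3 × 0.355 = 104.5 N·m counterclockwise.
Speaker: 3.34 × 9.81 = 32.77 N down at 2.23 m → arm 0.63 m, τ = 32.77 × 0.63 = 20.65 N·m clockwise.
Hanging mass: 40.4 × 9.81 = 396.3 N down at 1.4 m → arm 0.2 m, τ = 396.3 × 0.2 = 79.26 N·m counterclockwise.
Net moment of existing loads = 163.1 N·m counterclockwise.
The weight weighs 51.7 × 9.81 = 507.2 N and must supply an equal clockwise moment, so its lever arm about the pivot is 163.1 / 507.2 = 0.322 m.
That puts it at 1.6 + 0.322 = 1.92 m from the left end.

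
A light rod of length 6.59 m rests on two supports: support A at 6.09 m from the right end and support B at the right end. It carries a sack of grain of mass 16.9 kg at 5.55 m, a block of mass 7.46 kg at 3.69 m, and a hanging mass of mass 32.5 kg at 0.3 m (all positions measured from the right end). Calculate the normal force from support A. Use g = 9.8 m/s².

Sum moments about support B (its reaction then has zero moment arm).
Sack of grain: 16.9 × 9.8 = 165.6 N down at 5.55 m → arm 5.55 m, τ = 165.6 × 5.55 = 919.1 N·m counterclockwise.
Block: 7.46 × 9.8 = 73.11 N down at 3.69 m → arm 3.69 m, τ = 73.11 × 3.69 = 269.8 N·m counterclockwise.
Hanging mass: 32.5 × 9.8 = 318.5 N down at 0.3 m → arm 0.3 m, τ = 318.5 × 0.3 = 95.55 N·m counterclockwise.
Net load moment about support B = 1284 N·m counterclockwise.
Reaction R at support A is upward at 6.09 m, arm 6.09 m → moment R × 6.09 clockwise.
For rotational equilibrium, R × 6.09 = 1284, so R = 211 N.

R_A ≈ 211 N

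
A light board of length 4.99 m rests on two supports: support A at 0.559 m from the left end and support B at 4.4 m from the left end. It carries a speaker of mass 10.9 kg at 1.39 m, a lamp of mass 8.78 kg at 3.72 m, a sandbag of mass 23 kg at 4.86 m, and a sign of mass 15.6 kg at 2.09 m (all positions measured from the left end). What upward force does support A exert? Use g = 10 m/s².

Take moments about support B.
Speaker: 10.9 × 10 = 109 N down at 1.39 m → arm 3.01 m, τ = 109 × 3.01 = 328.1 N·m counterclockwise.
Lamp: 8.78 × 10 = 87.8 N down at 3.72 m → arm 0.68 m, τ = 87.8 × 0.68 = 59.7 N·m counterclockwise.
Sandbag: 23 × 10 = 230 N down at 4.86 m → arm 0.46 m, τ = 230 × 0.46 = 105.8 N·m clockwise.
Sign: 15.6 × 10 = 156 N down at 2.09 m → arm 2.31 m, τ = 156 × 2.31 = 360.4 N·m counterclockwise.
Net load moment about support B = 642.4 N·m counterclockwise.
Reaction R at support A is upward at 0.559 m, arm 3.841 m → moment R × 3.841 clockwise.
For rotational equilibrium, R × 3.841 = 642.4, so R = 167 N.

R_A ≈ 167 N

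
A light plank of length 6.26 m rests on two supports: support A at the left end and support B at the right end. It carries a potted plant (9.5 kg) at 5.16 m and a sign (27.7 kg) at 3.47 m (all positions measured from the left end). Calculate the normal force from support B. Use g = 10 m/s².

Take moments about support A.
Potted plant: 9.5 × 10 = 95 N down at 5.16 m → arm 5.16 m, τ = 95 × 5.16 = 490.2 N·m clockwise.
Sign: 27.7 × 10 = 277 N down at 3.47 m → arm 3.47 m, τ = 277 × 3.47 = 961.2 N·m clockwise.
Net load moment about support A = 1451 N·m clockwise.
Reaction R at support B is upward at 6.26 m, arm 6.26 m → moment R × 6.26 counterclockwise.
Στ = 0 ⇒ R × 6.26 = 1451 ⇒ R = 232 N.

R_B ≈ 232 N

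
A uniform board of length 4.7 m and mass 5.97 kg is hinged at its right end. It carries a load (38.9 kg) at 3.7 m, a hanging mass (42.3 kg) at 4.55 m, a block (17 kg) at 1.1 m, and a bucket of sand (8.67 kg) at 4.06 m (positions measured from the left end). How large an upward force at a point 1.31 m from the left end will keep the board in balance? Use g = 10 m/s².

Sum moments about the right end (the unknown pivot reaction has zero arm there).
Beam weight: 5.97 × 10 = 59.7 N down at 2.35 m → arm 2.35 m, τ = 59.7 × 2.35 = 140.3 N·m counterclockwise.
Load: 38.9 × 10 = 389 N down at 3.7 m → arm 1 m, τ = 389 × 1 = 389 N·m counterclockwise.
Hanging mass: 42.3 × 10 = 423 N down at 4.55 m → arm 0.15 m, τ = 423 × 0.15 = 63.45 N·m counterclockwise.
Block: 17 × 10 = 170 N down at 1.1 m → arm 3.6 m, τ = 170 × 3.6 = 612 N·m counterclockwise.
Bucket of sand: 8.67 × 10 = 86.7 N down at 4.06 m → arm 0.64 m, τ = 86.7 × 0.64 = 55.49 N·m counterclockwise.
Net moment of the loads = 1260 N·m counterclockwise.
The upward force F acts at a point 1.31 m from the left end, arm 3.39 m, giving F × 3.39 clockwise.
For rotational equilibrium, F × 3.39 = 1260, so F = 1260 / 3.39 = 372 N.

F ≈ 372 N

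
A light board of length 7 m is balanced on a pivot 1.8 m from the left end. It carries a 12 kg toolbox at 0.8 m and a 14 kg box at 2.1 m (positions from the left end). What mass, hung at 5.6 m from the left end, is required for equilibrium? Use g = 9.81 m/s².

m ≈ 2.05 kg

Take moments about the pivot (at 1.8 m from the left end).
Toolbox: 12 × 9.81 = 117.7 N down at 0.8 m → arm 1 m, τ = 117.7 × 1 = 117.7 N·m counterclockwise.
Box: 14 × 9.81 = 137.3 N down at 2.1 m → arm 0.3 m, τ = 137.3 × 0.3 = 41.19 N·m clockwise.
Net moment of known loads = 76.51 N·m counterclockwise.
An unknown mass m at 5.6 m has arm 3.8 m; its moment is m·g·3.8 clockwise.
For rotational equilibrium, m × 9.81 × 3.8 = 76.51, so m = 76.51 / (9.81 × 3.8) = 2.05 kg.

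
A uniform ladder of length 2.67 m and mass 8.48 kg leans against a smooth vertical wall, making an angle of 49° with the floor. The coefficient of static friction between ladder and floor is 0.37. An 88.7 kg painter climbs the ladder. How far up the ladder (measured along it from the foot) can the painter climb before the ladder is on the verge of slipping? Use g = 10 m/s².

d ≈ 1.12 m

Sum moments about the foot of the ladder (the floor normal and friction both act there and drop out).
Ladder weight 8.48×10 = 84.8 N acts at 1.335 m along the ladder; its horizontal arm is 1.335·cos49° = 0.8758 m → τ = 74.27 N·m clockwise.
Painter weight 88.7×10 = 887 N at distance d → arm d·cos49° → τ = 887·d·0.6561 clockwise.
Wall normal N at the top has arm L sinθ = 2.015 m counterclockwise, so Στ = 0 gives N·2.015 = 74.27 + 582·d.
ΣFy = 0 ⇒ N_floor = 971.8 N, so the maximum friction is μ_s·N_floor = 0.37×971.8 = 359.6 N. ΣFx = 0 ⇒ N_wall = f, so at the slipping point N = 359.6 N.
Substituting: 359.6×2.015 = 74.27 + 582·d ⇒ d = (724.6 − 74.27) / 582 = 1.12 m.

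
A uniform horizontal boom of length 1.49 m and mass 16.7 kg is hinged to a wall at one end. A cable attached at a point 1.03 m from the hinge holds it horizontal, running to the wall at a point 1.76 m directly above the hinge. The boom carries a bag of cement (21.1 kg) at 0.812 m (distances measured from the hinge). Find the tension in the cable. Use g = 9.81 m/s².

Taking torques about the hinge:
Beam weight: 16.7 × 9.81 = 163.8 N down at 0.745 m → arm 0.745 m, τ = 163.8 × 0.745 = 122 N·m clockwise.
Bag of cement: 21.1 × 9.81 = 207 N down at 0.812 m → arm 0.812 m, τ = 207 × 0.812 = 168.1 N·m clockwise.
Total clockwise load moment = 290.1 N·m.
The cable tension T acts at 1.03 m; only its component perpendicular to the boom, T sinθ, produces torque. sinθ = h/√(h²+d²) = 1.76/√(1.76²+1.03²) = 0.8631.
For rotational equilibrium, T × 1.03 × 0.8631 = 290.1, so T = 290.1 / 0.889 = 326 N.

T ≈ 326 N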